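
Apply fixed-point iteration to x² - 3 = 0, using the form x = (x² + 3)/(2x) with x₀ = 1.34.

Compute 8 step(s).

Equation: x² - 3 = 0
Fixed-point form: x = (x² + 3)/(2x)
x₀ = 1.34

x_1 = g(1.340000) = 1.789403
x_2 = g(1.789403) = 1.732970
x_3 = g(1.732970) = 1.732051
x_4 = g(1.732051) = 1.732051
x_5 = g(1.732051) = 1.732051
x_6 = g(1.732051) = 1.732051
x_7 = g(1.732051) = 1.732051
x_8 = g(1.732051) = 1.732051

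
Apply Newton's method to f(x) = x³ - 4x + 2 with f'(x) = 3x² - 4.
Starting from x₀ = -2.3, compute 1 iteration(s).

f(x) = x³ - 4x + 2
f'(x) = 3x² - 4
x₀ = -2.3

Newton-Raphson formula: x_{n+1} = x_n - f(x_n)/f'(x_n)

Iteration 1:
  f(-2.300000) = -0.967000
  f'(-2.300000) = 11.870000
  x_1 = -2.300000 - (-0.967000)/11.870000 = -2.218534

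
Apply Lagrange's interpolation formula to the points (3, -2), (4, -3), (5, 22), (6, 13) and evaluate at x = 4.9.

Lagrange interpolation formula:
P(x) = Σ yᵢ × Lᵢ(x)
where Lᵢ(x) = Π_{j≠i} (x - xⱼ)/(xᵢ - xⱼ)

L_0(4.9) = (4.9 - 4)/(3 - 4) × (4.9 - 5)/(3 - 5) × (4.9 - 6)/(3 - 6) = -0.016500
L_1(4.9) = (4.9 - 3)/(4 - 3) × (4.9 - 5)/(4 - 5) × (4.9 - 6)/(4 - 6) = 0.104500
L_2(4.9) = (4.9 - 3)/(5 - 3) × (4.9 - 4)/(5 - 4) × (4.9 - 6)/(5 - 6) = 0.940500
L_3(4.9) = (4.9 - 3)/(6 - 3) × (4.9 - 4)/(6 - 4) × (4.9 - 5)/(6 - 5) = -0.028500

P(4.9) = (-2)×L_0(4.9) + (-3)×L_1(4.9) + 22×L_2(4.9) + 13×L_3(4.9)
P(4.9) = 20.040000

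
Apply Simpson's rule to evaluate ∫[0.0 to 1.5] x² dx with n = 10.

f(x) = x²
a = 0.0, b = 1.5, n = 10
h = (b - a)/n = 0.150000

Simpson's rule: (h/3)[f(x₀) + 4f(x₁) + 2f(x₂) + ... + f(xₙ)]

x_0 = 0.0000, f(x_0) = 0.000000, coefficient = 1
x_1 = 0.1500, f(x_1) = 0.022500, coefficient = 4
x_2 = 0.3000, f(x_2) = 0.090000, coefficient = 2
x_3 = 0.4500, f(x_3) = 0.202500, coefficient = 4
x_4 = 0.6000, f(x_4) = 0.360000, coefficient = 2
x_5 = 0.7500, f(x_5) = 0.562500, coefficient = 4
x_6 = 0.9000, f(x_6) = 0.810000, coefficient = 2
x_7 = 1.0500, f(x_7) = 1.102500, coefficient = 4
x_8 = 1.2000, f(x_8) = 1.440000, coefficient = 2
x_9 = 1.3500, f(x_9) = 1.822500, coefficient = 4
x_10 = 1.5000, f(x_10) = 2.250000, coefficient = 1

I ≈ (0.150000/3) × 22.500000 = 1.125000
Exact value: 1.125000
Error: 0.000000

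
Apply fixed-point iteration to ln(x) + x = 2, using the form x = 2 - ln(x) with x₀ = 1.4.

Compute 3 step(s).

Equation: ln(x) + x = 2
Fixed-point form: x = 2 - ln(x)
x₀ = 1.4

x_1 = g(1.400000) = 1.663528
x_2 = g(1.663528) = 1.491059
x_3 = g(1.491059) = 1.600513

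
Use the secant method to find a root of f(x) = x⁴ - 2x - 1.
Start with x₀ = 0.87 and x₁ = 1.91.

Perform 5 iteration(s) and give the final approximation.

f(x) = x⁴ - 2x - 1
x₀ = 0.87, x₁ = 1.91

Secant formula: x_{n+1} = x_n - f(x_n)(x_n - x_{n-1})/(f(x_n) - f(x_{n-1}))

Iteration 1:
  f(0.870000) = -2.167102
  f(1.910000) = 8.488634
  x_2 = 1.910000 - 8.488634×(1.910000 - 0.870000)/(8.488634 - (-2.167102))
       = 1.081509
Iteration 2:
  f(1.910000) = 8.488634
  f(1.081509) = -1.794909
  x_3 = 1.081509 - (-1.794909)×(1.081509 - 1.910000)/(-1.794909 - 8.488634)
       = 1.226116
Iteration 3:
  f(1.081509) = -1.794909
  f(1.226116) = -1.192142
  x_4 = 1.226116 - (-1.192142)×(1.226116 - 1.081509)/(-1.192142 - (-1.794909))
       = 1.512115
Iteration 4:
  f(1.226116) = -1.192142
  f(1.512115) = 1.203819
  x_5 = 1.512115 - 1.203819×(1.512115 - 1.226116)/(1.203819 - (-1.192142))
       = 1.368419
Iteration 5:
  f(1.512115) = 1.203819
  f(1.368419) = -0.230321
  x_6 = 1.368419 - (-0.230321)×(1.368419 - 1.512115)/(-0.230321 - 1.203819)
       = 1.391496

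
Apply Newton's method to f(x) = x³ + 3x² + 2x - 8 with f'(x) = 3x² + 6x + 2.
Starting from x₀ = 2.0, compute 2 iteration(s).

f(x) = x³ + 3x² + 2x - 8
f'(x) = 3x² + 6x + 2
x₀ = 2.0

Newton-Raphson formula: x_{n+1} = x_n - f(x_n)/f'(x_n)

Iteration 1:
  f(2.000000) = 16.000000
  f'(2.000000) = 26.000000
  x_1 = 2.000000 - 16.000000/26.000000 = 1.384615
Iteration 2:
  f(1.384615) = 3.175239
  f'(1.384615) = 16.059172
  x_2 = 1.384615 - 3.175239/16.059172 = 1.186894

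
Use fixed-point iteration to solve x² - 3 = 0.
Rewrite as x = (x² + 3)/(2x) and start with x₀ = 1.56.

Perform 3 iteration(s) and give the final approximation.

Equation: x² - 3 = 0
Fixed-point form: x = (x² + 3)/(2x)
x₀ = 1.56

x_1 = g(1.560000) = 1.741538
x_2 = g(1.741538) = 1.732077
x_3 = g(1.732077) = 1.732051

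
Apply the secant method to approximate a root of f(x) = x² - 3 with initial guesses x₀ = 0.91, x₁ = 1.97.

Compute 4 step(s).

f(x) = x² - 3
x₀ = 0.91, x₁ = 1.97

Secant formula: x_{n+1} = x_n - f(x_n)(x_n - x_{n-1})/(f(x_n) - f(x_{n-1}))

Iteration 1:
  f(0.910000) = -2.171900
  f(1.970000) = 0.880900
  x_2 = 1.970000 - 0.880900×(1.970000 - 0.910000)/(0.880900 - (-2.171900))
       = 1.664132
Iteration 2:
  f(1.970000) = 0.880900
  f(1.664132) = -0.230665
  x_3 = 1.664132 - (-0.230665)×(1.664132 - 1.970000)/(-0.230665 - 0.880900)
       = 1.727604
Iteration 3:
  f(1.664132) = -0.230665
  f(1.727604) = -0.015385
  x_4 = 1.727604 - (-0.015385)×(1.727604 - 1.664132)/(-0.015385 - (-0.230665))
       = 1.732140
Iteration 4:
  f(1.727604) = -0.015385
  f(1.732140) = 0.000308
  x_5 = 1.732140 - 0.000308×(1.732140 - 1.727604)/(0.000308 - (-0.015385))
       = 1.732051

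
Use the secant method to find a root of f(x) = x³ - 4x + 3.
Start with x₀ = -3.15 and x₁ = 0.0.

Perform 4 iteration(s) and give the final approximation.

f(x) = x³ - 4x + 3
x₀ = -3.15, x₁ = 0.0

Secant formula: x_{n+1} = x_n - f(x_n)(x_n - x_{n-1})/(f(x_n) - f(x_{n-1}))

Iteration 1:
  f(-3.150000) = -15.655875
  f(0.000000) = 3.000000
  x_2 = 0.000000 - 3.000000×(0.000000 - (-3.150000))/(3.000000 - (-15.655875))
       = -0.506543
Iteration 2:
  f(0.000000) = 3.000000
  f(-0.506543) = 4.896200
  x_3 = -0.506543 - 4.896200×(-0.506543 - 0.000000)/(4.896200 - 3.000000)
       = 0.801407
Iteration 3:
  f(-0.506543) = 4.896200
  f(0.801407) = 0.309077
  x_4 = 0.801407 - 0.309077×(0.801407 - (-0.506543))/(0.309077 - 4.896200)
       = 0.889536
Iteration 4:
  f(0.801407) = 0.309077
  f(0.889536) = 0.145723
  x_5 = 0.889536 - 0.145723×(0.889536 - 0.801407)/(0.145723 - 0.309077)
       = 0.968153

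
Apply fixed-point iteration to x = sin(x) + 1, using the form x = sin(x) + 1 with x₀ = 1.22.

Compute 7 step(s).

Equation: x = sin(x) + 1
Fixed-point form: x = sin(x) + 1
x₀ = 1.22

x_1 = g(1.220000) = 1.939099
x_2 = g(1.939099) = 1.932940
x_3 = g(1.932940) = 1.935140
x_4 = g(1.935140) = 1.934358
x_5 = g(1.934358) = 1.934636
x_6 = g(1.934636) = 1.934537
x_7 = g(1.934537) = 1.934572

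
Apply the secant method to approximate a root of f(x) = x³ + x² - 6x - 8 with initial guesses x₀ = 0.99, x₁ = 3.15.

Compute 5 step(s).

f(x) = x³ + x² - 6x - 8
x₀ = 0.99, x₁ = 3.15

Secant formula: x_{n+1} = x_n - f(x_n)(x_n - x_{n-1})/(f(x_n) - f(x_{n-1}))

Iteration 1:
  f(0.990000) = -11.989601
  f(3.150000) = 14.278375
  x_2 = 3.150000 - 14.278375×(3.150000 - 0.990000)/(14.278375 - (-11.989601))
       = 1.975898
Iteration 2:
  f(3.150000) = 14.278375
  f(1.975898) = -8.236970
  x_3 = 1.975898 - (-8.236970)×(1.975898 - 3.150000)/(-8.236970 - 14.278375)
       = 2.405429
Iteration 3:
  f(1.975898) = -8.236970
  f(2.405429) = -2.728459
  x_4 = 2.405429 - (-2.728459)×(2.405429 - 1.975898)/(-2.728459 - (-8.236970))
       = 2.618183
Iteration 4:
  f(2.405429) = -2.728459
  f(2.618183) = 1.093124
  x_5 = 2.618183 - 1.093124×(2.618183 - 2.405429)/(1.093124 - (-2.728459))
       = 2.557327
Iteration 5:
  f(2.618183) = 1.093124
  f(2.557327) = -0.079322
  x_6 = 2.557327 - (-0.079322)×(2.557327 - 2.618183)/(-0.079322 - 1.093124)
       = 2.561444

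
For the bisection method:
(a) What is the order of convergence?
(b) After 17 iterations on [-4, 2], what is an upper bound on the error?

(a) Bisection has linear (order 1) convergence; the error is halved each step.

(b) Error bound = (b-a)/2^n = (2 - (-4))/2^{17}
    = 6/2^{17}

(a) 1 (linear); (b) error ≤ 4.58e-05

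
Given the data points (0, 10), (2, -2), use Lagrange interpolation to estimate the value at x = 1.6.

Lagrange interpolation formula:
P(x) = Σ yᵢ × Lᵢ(x)
where Lᵢ(x) = Π_{j≠i} (x - xⱼ)/(xᵢ - xⱼ)

L_0(1.6) = (1.6 - 2)/(0 - 2) = 0.200000
L_1(1.6) = (1.6 - 0)/(2 - 0) = 0.800000

P(1.6) = 10×L_0(1.6) + (-2)×L_1(1.6)
P(1.6) = 0.400000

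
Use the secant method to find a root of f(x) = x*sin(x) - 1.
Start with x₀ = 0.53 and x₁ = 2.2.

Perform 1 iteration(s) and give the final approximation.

f(x) = x*sin(x) - 1
x₀ = 0.53, x₁ = 2.2

Secant formula: x_{n+1} = x_n - f(x_n)(x_n - x_{n-1})/(f(x_n) - f(x_{n-1}))

Iteration 1:
  f(0.530000) = -0.732067
  f(2.200000) = 0.778692
  x_2 = 2.200000 - 0.778692×(2.200000 - 0.530000)/(0.778692 - (-0.732067))
       = 1.339230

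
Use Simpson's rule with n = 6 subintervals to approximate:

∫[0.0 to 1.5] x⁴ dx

f(x) = x⁴
a = 0.0, b = 1.5, n = 6
h = (b - a)/n = 0.250000

Simpson's rule: (h/3)[f(x₀) + 4f(x₁) + 2f(x₂) + ... + f(xₙ)]

x_0 = 0.0000, f(x_0) = 0.000000, coefficient = 1
x_1 = 0.2500, f(x_1) = 0.003906, coefficient = 4
x_2 = 0.5000, f(x_2) = 0.062500, coefficient = 2
x_3 = 0.7500, f(x_3) = 0.316406, coefficient = 4
x_4 = 1.0000, f(x_4) = 1.000000, coefficient = 2
x_5 = 1.2500, f(x_5) = 2.441406, coefficient = 4
x_6 = 1.5000, f(x_6) = 5.062500, coefficient = 1

I ≈ (0.250000/3) × 18.234375 = 1.519531
Exact value: 1.518750
Error: 0.000781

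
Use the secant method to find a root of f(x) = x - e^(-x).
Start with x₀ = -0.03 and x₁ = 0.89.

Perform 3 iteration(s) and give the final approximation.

f(x) = x - e^(-x)
x₀ = -0.03, x₁ = 0.89

Secant formula: x_{n+1} = x_n - f(x_n)(x_n - x_{n-1})/(f(x_n) - f(x_{n-1}))

Iteration 1:
  f(-0.030000) = -1.060455
  f(0.890000) = 0.479344
  x_2 = 0.890000 - 0.479344×(0.890000 - (-0.030000))/(0.479344 - (-1.060455))
       = 0.603601
Iteration 2:
  f(0.890000) = 0.479344
  f(0.603601) = 0.056762
  x_3 = 0.603601 - 0.056762×(0.603601 - 0.890000)/(0.056762 - 0.479344)
       = 0.565131
Iteration 3:
  f(0.603601) = 0.056762
  f(0.565131) = -0.003154
  x_4 = 0.565131 - (-0.003154)×(0.565131 - 0.603601)/(-0.003154 - 0.056762)
       = 0.567156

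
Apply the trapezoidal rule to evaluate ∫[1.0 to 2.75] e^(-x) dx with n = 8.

f(x) = e^(-x)
a = 1.0, b = 2.75, n = 8
h = (b - a)/n = 0.218750

Trapezoidal rule: (h/2)[f(x₀) + 2f(x₁) + 2f(x₂) + ... + f(xₙ)]

x_0 = 1.0000, f(x_0) = 0.367879, coefficient = 1
x_1 = 1.2188, f(x_1) = 0.295599, coefficient = 2
x_2 = 1.4375, f(x_2) = 0.237521, coefficient = 2
x_3 = 1.6562, f(x_3) = 0.190853, coefficient = 2
x_4 = 1.8750, f(x_4) = 0.153355, coefficient = 2
x_5 = 2.0938, f(x_5) = 0.123224, coefficient = 2
x_6 = 2.3125, f(x_6) = 0.099013, coefficient = 2
x_7 = 2.5312, f(x_7) = 0.079560, coefficient = 2
x_8 = 2.7500, f(x_8) = 0.063928, coefficient = 1

I ≈ (0.218750/2) × 2.790059 = 0.305163
Exact value: 0.303952
Error: 0.001211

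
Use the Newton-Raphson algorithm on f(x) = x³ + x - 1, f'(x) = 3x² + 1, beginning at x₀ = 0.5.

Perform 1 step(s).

f(x) = x³ + x - 1
f'(x) = 3x² + 1
x₀ = 0.5

Newton-Raphson formula: x_{n+1} = x_n - f(x_n)/f'(x_n)

Iteration 1:
  f(0.500000) = -0.375000
  f'(0.500000) = 1.750000
  x_1 = 0.500000 - (-0.375000)/1.750000 = 0.714286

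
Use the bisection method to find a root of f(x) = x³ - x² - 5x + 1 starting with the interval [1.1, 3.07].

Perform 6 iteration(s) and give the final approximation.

f(x) = x³ - x² - 5x + 1
Initial interval: [1.1, 3.07]

Iteration 1:
  c_1 = (1.100000 + 3.070000)/2 = 2.085000
  f(c_1) = f(2.085000) = -4.708261
  f(a) × f(c) ≥ 0, new interval: [2.085000, 3.070000]
Iteration 2:
  c_2 = (2.085000 + 3.070000)/2 = 2.577500
  f(c_2) = f(2.577500) = -1.407369
  f(a) × f(c) ≥ 0, new interval: [2.577500, 3.070000]
Iteration 3:
  c_3 = (2.577500 + 3.070000)/2 = 2.823750
  f(c_3) = f(2.823750) = 1.423037
  f(a) × f(c) < 0, new interval: [2.577500, 2.823750]
Iteration 4:
  c_4 = (2.577500 + 2.823750)/2 = 2.700625
  f(c_4) = f(2.700625) = -0.099828
  f(a) × f(c) ≥ 0, new interval: [2.700625, 2.823750]
Iteration 5:
  c_5 = (2.700625 + 2.823750)/2 = 2.762187
  f(c_5) = f(2.762187) = 0.633989
  f(a) × f(c) < 0, new interval: [2.700625, 2.762187]
Iteration 6:
  c_6 = (2.700625 + 2.762187)/2 = 2.731406
  f(c_6) = f(2.731406) = 0.260264
  f(a) × f(c) < 0, new interval: [2.700625, 2.731406]

After 6 iteration(s), the approximation is c_6 = 2.731406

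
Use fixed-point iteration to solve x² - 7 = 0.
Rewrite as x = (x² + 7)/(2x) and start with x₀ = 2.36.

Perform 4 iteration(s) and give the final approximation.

Equation: x² - 7 = 0
Fixed-point form: x = (x² + 7)/(2x)
x₀ = 2.36

x_1 = g(2.360000) = 2.663051
x_2 = g(2.663051) = 2.645808
x_3 = g(2.645808) = 2.645751
x_4 = g(2.645751) = 2.645751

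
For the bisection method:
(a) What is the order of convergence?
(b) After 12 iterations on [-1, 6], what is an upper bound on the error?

(a) Bisection has linear (order 1) convergence; the error is halved each step.

(b) Error bound = (b-a)/2^n = (6 - (-1))/2^{12}
    = 7/2^{12}

(a) 1 (linear); (b) error ≤ 1.71e-03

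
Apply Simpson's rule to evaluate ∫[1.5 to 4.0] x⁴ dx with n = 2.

f(x) = x⁴
a = 1.5, b = 4.0, n = 2
h = (b - a)/n = 1.250000

Simpson's rule: (h/3)[f(x₀) + 4f(x₁) + 2f(x₂) + ... + f(xₙ)]

x_0 = 1.5000, f(x_0) = 5.062500, coefficient = 1
x_1 = 2.7500, f(x_1) = 57.191406, coefficient = 4
x_2 = 4.0000, f(x_2) = 256.000000, coefficient = 1

I ≈ (1.250000/3) × 489.828125 = 204.095052
Exact value: 203.281250
Error: 0.813802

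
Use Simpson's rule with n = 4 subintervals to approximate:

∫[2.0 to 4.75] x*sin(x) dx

f(x) = x*sin(x)
a = 2.0, b = 4.75, n = 4
h = (b - a)/n = 0.687500

Simpson's rule: (h/3)[f(x₀) + 4f(x₁) + 2f(x₂) + ... + f(xₙ)]

x_0 = 2.0000, f(x_0) = 1.818595, coefficient = 1
x_1 = 2.6875, f(x_1) = 1.178864, coefficient = 4
x_2 = 3.3750, f(x_2) = -0.780617, coefficient = 2
x_3 = 4.0625, f(x_3) = -3.234363, coefficient = 4
x_4 = 4.7500, f(x_4) = -4.746641, coefficient = 1

I ≈ (0.687500/3) × -12.711276 = -2.913001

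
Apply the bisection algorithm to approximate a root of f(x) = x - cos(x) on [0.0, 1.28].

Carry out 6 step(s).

f(x) = x - cos(x)
Initial interval: [0.0, 1.28]

Iteration 1:
  c_1 = (0.000000 + 1.280000)/2 = 0.640000
  f(c_1) = f(0.640000) = -0.162096
  f(a) × f(c) ≥ 0, new interval: [0.640000, 1.280000]
Iteration 2:
  c_2 = (0.640000 + 1.280000)/2 = 0.960000
  f(c_2) = f(0.960000) = 0.386480
  f(a) × f(c) < 0, new interval: [0.640000, 0.960000]
Iteration 3:
  c_3 = (0.640000 + 0.960000)/2 = 0.800000
  f(c_3) = f(0.800000) = 0.103293
  f(a) × f(c) < 0, new interval: [0.640000, 0.800000]
Iteration 4:
  c_4 = (0.640000 + 0.800000)/2 = 0.720000
  f(c_4) = f(0.720000) = -0.031806
  f(a) × f(c) ≥ 0, new interval: [0.720000, 0.800000]
Iteration 5:
  c_5 = (0.720000 + 0.800000)/2 = 0.760000
  f(c_5) = f(0.760000) = 0.035164
  f(a) × f(c) < 0, new interval: [0.720000, 0.760000]
Iteration 6:
  c_6 = (0.720000 + 0.760000)/2 = 0.740000
  f(c_6) = f(0.740000) = 0.001531
  f(a) × f(c) < 0, new interval: [0.720000, 0.740000]

After 6 iteration(s), the approximation is c_6 = 0.740000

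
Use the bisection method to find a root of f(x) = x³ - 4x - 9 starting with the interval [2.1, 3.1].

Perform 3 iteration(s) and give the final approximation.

f(x) = x³ - 4x - 9
Initial interval: [2.1, 3.1]

Iteration 1:
  c_1 = (2.100000 + 3.100000)/2 = 2.600000
  f(c_1) = f(2.600000) = -1.824000
  f(a) × f(c) ≥ 0, new interval: [2.600000, 3.100000]
Iteration 2:
  c_2 = (2.600000 + 3.100000)/2 = 2.850000
  f(c_2) = f(2.850000) = 2.749125
  f(a) × f(c) < 0, new interval: [2.600000, 2.850000]
Iteration 3:
  c_3 = (2.600000 + 2.850000)/2 = 2.725000
  f(c_3) = f(2.725000) = 0.334828
  f(a) × f(c) < 0, new interval: [2.600000, 2.725000]

After 3 iteration(s), the approximation is c_3 = 2.725000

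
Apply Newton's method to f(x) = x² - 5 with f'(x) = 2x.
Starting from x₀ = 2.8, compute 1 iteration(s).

f(x) = x² - 5
f'(x) = 2x
x₀ = 2.8

Newton-Raphson formula: x_{n+1} = x_n - f(x_n)/f'(x_n)

Iteration 1:
  f(2.800000) = 2.840000
  f'(2.800000) = 5.600000
  x_1 = 2.800000 - 2.840000/5.600000 = 2.292857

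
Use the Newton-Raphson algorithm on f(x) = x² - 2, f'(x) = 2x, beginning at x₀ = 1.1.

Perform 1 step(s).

f(x) = x² - 2
f'(x) = 2x
x₀ = 1.1

Newton-Raphson formula: x_{n+1} = x_n - f(x_n)/f'(x_n)

Iteration 1:
  f(1.100000) = -0.790000
  f'(1.100000) = 2.200000
  x_1 = 1.100000 - (-0.790000)/2.200000 = 1.459091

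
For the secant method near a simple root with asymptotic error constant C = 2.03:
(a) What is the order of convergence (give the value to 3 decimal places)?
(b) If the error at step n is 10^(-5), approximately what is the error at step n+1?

(a) Secant method has superlinear convergence with order φ = (1+√5)/2 ≈ 1.618.
    This means |e_{n+1}| ≈ C|e_n|^1.618.

(b) With |e_n| = 10^(-5) and C = 2.03:
    |e_{n+1}| ≈ 2.03 × (10^(-5))^1.618 = 2.03 × 10^(-8.09)

(a) ≈ 1.618 (golden ratio); (b) |e_{n+1}| ≈ 1.649e-08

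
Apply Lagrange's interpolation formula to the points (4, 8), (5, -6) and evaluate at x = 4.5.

Lagrange interpolation formula:
P(x) = Σ yᵢ × Lᵢ(x)
where Lᵢ(x) = Π_{j≠i} (x - xⱼ)/(xᵢ - xⱼ)

L_0(4.5) = (4.5 - 5)/(4 - 5) = 0.500000
L_1(4.5) = (4.5 - 4)/(5 - 4) = 0.500000

P(4.5) = 8×L_0(4.5) + (-6)×L_1(4.5)
P(4.5) = 1.000000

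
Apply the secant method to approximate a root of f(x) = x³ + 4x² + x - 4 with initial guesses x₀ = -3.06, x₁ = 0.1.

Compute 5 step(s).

f(x) = x³ + 4x² + x - 4
x₀ = -3.06, x₁ = 0.1

Secant formula: x_{n+1} = x_n - f(x_n)(x_n - x_{n-1})/(f(x_n) - f(x_{n-1}))

Iteration 1:
  f(-3.060000) = 1.741784
  f(0.100000) = -3.859000
  x_2 = 0.100000 - (-3.859000)×(0.100000 - (-3.060000))/(-3.859000 - 1.741784)
       = -2.077274
Iteration 2:
  f(0.100000) = -3.859000
  f(-2.077274) = 2.219417
  x_3 = -2.077274 - 2.219417×(-2.077274 - 0.100000)/(2.219417 - (-3.859000))
       = -1.282284
Iteration 3:
  f(-2.077274) = 2.219417
  f(-1.282284) = -0.813673
  x_4 = -1.282284 - (-0.813673)×(-1.282284 - (-2.077274))/(-0.813673 - 2.219417)
       = -1.495552
Iteration 4:
  f(-1.282284) = -0.813673
  f(-1.495552) = 0.106087
  x_5 = -1.495552 - 0.106087×(-1.495552 - (-1.282284))/(0.106087 - (-0.813673))
       = -1.470953
Iteration 5:
  f(-1.495552) = 0.106087
  f(-1.470953) = 0.001155
  x_6 = -1.470953 - 0.001155×(-1.470953 - (-1.495552))/(0.001155 - 0.106087)
       = -1.470683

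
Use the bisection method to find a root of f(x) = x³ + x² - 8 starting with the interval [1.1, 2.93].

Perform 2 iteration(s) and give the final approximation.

f(x) = x³ + x² - 8
Initial interval: [1.1, 2.93]

Iteration 1:
  c_1 = (1.100000 + 2.930000)/2 = 2.015000
  f(c_1) = f(2.015000) = 4.241578
  f(a) × f(c) < 0, new interval: [1.100000, 2.015000]
Iteration 2:
  c_2 = (1.100000 + 2.015000)/2 = 1.557500
  f(c_2) = f(1.557500) = -1.796001
  f(a) × f(c) ≥ 0, new interval: [1.557500, 2.015000]

After 2 iteration(s), the approximation is c_2 = 1.557500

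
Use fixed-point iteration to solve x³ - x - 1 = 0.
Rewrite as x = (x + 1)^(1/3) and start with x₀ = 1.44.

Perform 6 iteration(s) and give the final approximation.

Equation: x³ - x - 1 = 0
Fixed-point form: x = (x + 1)^(1/3)
x₀ = 1.44

x_1 = g(1.440000) = 1.346263
x_2 = g(1.346263) = 1.328798
x_3 = g(1.328798) = 1.325492
x_4 = g(1.325492) = 1.324865
x_5 = g(1.324865) = 1.324746
x_6 = g(1.324746) = 1.324723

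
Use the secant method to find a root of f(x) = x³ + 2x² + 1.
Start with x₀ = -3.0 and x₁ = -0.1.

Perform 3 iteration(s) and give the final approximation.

f(x) = x³ + 2x² + 1
x₀ = -3.0, x₁ = -0.1

Secant formula: x_{n+1} = x_n - f(x_n)(x_n - x_{n-1})/(f(x_n) - f(x_{n-1}))

Iteration 1:
  f(-3.000000) = -8.000000
  f(-0.100000) = 1.019000
  x_2 = -0.100000 - 1.019000×(-0.100000 - (-3.000000))/(1.019000 - (-8.000000))
       = -0.427653
Iteration 2:
  f(-0.100000) = 1.019000
  f(-0.427653) = 1.287562
  x_3 = -0.427653 - 1.287562×(-0.427653 - (-0.100000))/(1.287562 - 1.019000)
       = 1.143209
Iteration 3:
  f(-0.427653) = 1.287562
  f(1.143209) = 5.107940
  x_4 = 1.143209 - 5.107940×(1.143209 - (-0.427653))/(5.107940 - 1.287562)
       = -0.957072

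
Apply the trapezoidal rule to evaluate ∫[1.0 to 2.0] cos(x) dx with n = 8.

f(x) = cos(x)
a = 1.0, b = 2.0, n = 8
h = (b - a)/n = 0.125000

Trapezoidal rule: (h/2)[f(x₀) + 2f(x₁) + 2f(x₂) + ... + f(xₙ)]

x_0 = 1.0000, f(x_0) = 0.540302, coefficient = 1
x_1 = 1.1250, f(x_1) = 0.431177, coefficient = 2
x_2 = 1.2500, f(x_2) = 0.315322, coefficient = 2
x_3 = 1.3750, f(x_3) = 0.194548, coefficient = 2
x_4 = 1.5000, f(x_4) = 0.070737, coefficient = 2
x_5 = 1.6250, f(x_5) = -0.054177, coefficient = 2
x_6 = 1.7500, f(x_6) = -0.178246, coefficient = 2
x_7 = 1.8750, f(x_7) = -0.299534, coefficient = 2
x_8 = 2.0000, f(x_8) = -0.416147, coefficient = 1

I ≈ (0.125000/2) × 1.083810 = 0.067738
Exact value: 0.067826
Error: 0.000088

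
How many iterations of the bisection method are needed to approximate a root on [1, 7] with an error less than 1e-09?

We need (b-a)/2^n ≤ 1e-09
(7 - 1)/2^n ≤ 1e-09
6/2^n ≤ 1e-09
2^n ≥ 6000000000
n ≥ log₂(6000000000) = 32.48
n ≥ 33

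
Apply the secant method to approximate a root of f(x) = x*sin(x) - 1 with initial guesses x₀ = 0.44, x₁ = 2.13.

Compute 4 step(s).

f(x) = x*sin(x) - 1
x₀ = 0.44, x₁ = 2.13

Secant formula: x_{n+1} = x_n - f(x_n)(x_n - x_{n-1})/(f(x_n) - f(x_{n-1}))

Iteration 1:
  f(0.440000) = -0.812587
  f(2.130000) = 0.805554
  x_2 = 2.130000 - 0.805554×(2.130000 - 0.440000)/(0.805554 - (-0.812587))
       = 1.288673
Iteration 2:
  f(2.130000) = 0.805554
  f(1.288673) = 0.237727
  x_3 = 1.288673 - 0.237727×(1.288673 - 2.130000)/(0.237727 - 0.805554)
       = 0.936442
Iteration 3:
  f(1.288673) = 0.237727
  f(0.936442) = -0.245738
  x_4 = 0.936442 - (-0.245738)×(0.936442 - 1.288673)/(-0.245738 - 0.237727)
       = 1.115476
Iteration 4:
  f(0.936442) = -0.245738
  f(1.115476) = 0.001831
  x_5 = 1.115476 - 0.001831×(1.115476 - 0.936442)/(0.001831 - (-0.245738))
       = 1.114151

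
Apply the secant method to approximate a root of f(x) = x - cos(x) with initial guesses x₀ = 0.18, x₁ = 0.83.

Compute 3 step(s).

f(x) = x - cos(x)
x₀ = 0.18, x₁ = 0.83

Secant formula: x_{n+1} = x_n - f(x_n)(x_n - x_{n-1})/(f(x_n) - f(x_{n-1}))

Iteration 1:
  f(0.180000) = -0.803844
  f(0.830000) = 0.155124
  x_2 = 0.830000 - 0.155124×(0.830000 - 0.180000)/(0.155124 - (-0.803844))
       = 0.724855
Iteration 2:
  f(0.830000) = 0.155124
  f(0.724855) = -0.023741
  x_3 = 0.724855 - (-0.023741)×(0.724855 - 0.830000)/(-0.023741 - 0.155124)
       = 0.738811
Iteration 3:
  f(0.724855) = -0.023741
  f(0.738811) = -0.000459
  x_4 = 0.738811 - (-0.000459)×(0.738811 - 0.724855)/(-0.000459 - (-0.023741))
       = 0.739086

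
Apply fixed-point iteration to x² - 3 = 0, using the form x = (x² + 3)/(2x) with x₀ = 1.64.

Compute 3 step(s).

Equation: x² - 3 = 0
Fixed-point form: x = (x² + 3)/(2x)
x₀ = 1.64

x_1 = g(1.640000) = 1.734634
x_2 = g(1.734634) = 1.732053
x_3 = g(1.732053) = 1.732051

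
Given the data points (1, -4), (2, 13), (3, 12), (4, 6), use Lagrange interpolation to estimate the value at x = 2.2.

Lagrange interpolation formula:
P(x) = Σ yᵢ × Lᵢ(x)
where Lᵢ(x) = Π_{j≠i} (x - xⱼ)/(xᵢ - xⱼ)

L_0(2.2) = (2.2 - 2)/(1 - 2) × (2.2 - 3)/(1 - 3) × (2.2 - 4)/(1 - 4) = -0.048000
L_1(2.2) = (2.2 - 1)/(2 - 1) × (2.2 - 3)/(2 - 3) × (2.2 - 4)/(2 - 4) = 0.864000
L_2(2.2) = (2.2 - 1)/(3 - 1) × (2.2 - 2)/(3 - 2) × (2.2 - 4)/(3 - 4) = 0.216000
L_3(2.2) = (2.2 - 1)/(4 - 1) × (2.2 - 2)/(4 - 2) × (2.2 - 3)/(4 - 3) = -0.032000

P(2.2) = (-4)×L_0(2.2) + 13×L_1(2.2) + 12×L_2(2.2) + 6×L_3(2.2)
P(2.2) = 13.824000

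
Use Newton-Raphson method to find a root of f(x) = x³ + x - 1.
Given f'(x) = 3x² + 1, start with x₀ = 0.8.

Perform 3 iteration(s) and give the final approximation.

f(x) = x³ + x - 1
f'(x) = 3x² + 1
x₀ = 0.8

Newton-Raphson formula: x_{n+1} = x_n - f(x_n)/f'(x_n)

Iteration 1:
  f(0.800000) = 0.312000
  f'(0.800000) = 2.920000
  x_1 = 0.800000 - 0.312000/2.920000 = 0.693151
Iteration 2:
  f(0.693151) = 0.026180
  f'(0.693151) = 2.441374
  x_2 = 0.693151 - 0.026180/2.441374 = 0.682427
Iteration 3:
  f(0.682427) = 0.000238
  f'(0.682427) = 2.397120
  x_3 = 0.682427 - 0.000238/2.397120 = 0.682328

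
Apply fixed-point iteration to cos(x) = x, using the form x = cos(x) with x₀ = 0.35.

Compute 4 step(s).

Equation: cos(x) = x
Fixed-point form: x = cos(x)
x₀ = 0.35

x_1 = g(0.350000) = 0.939373
x_2 = g(0.939373) = 0.590294
x_3 = g(0.590294) = 0.830777
x_4 = g(0.830777) = 0.674302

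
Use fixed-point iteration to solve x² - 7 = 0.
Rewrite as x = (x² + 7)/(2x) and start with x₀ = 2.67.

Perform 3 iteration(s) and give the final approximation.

Equation: x² - 7 = 0
Fixed-point form: x = (x² + 7)/(2x)
x₀ = 2.67

x_1 = g(2.670000) = 2.645861
x_2 = g(2.645861) = 2.645751
x_3 = g(2.645751) = 2.645751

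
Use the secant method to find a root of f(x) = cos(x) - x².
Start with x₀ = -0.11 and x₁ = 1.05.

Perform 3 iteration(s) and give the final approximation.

f(x) = cos(x) - x²
x₀ = -0.11, x₁ = 1.05

Secant formula: x_{n+1} = x_n - f(x_n)(x_n - x_{n-1})/(f(x_n) - f(x_{n-1}))

Iteration 1:
  f(-0.110000) = 0.981856
  f(1.050000) = -0.604929
  x_2 = 1.050000 - (-0.604929)×(1.050000 - (-0.110000))/(-0.604929 - 0.981856)
       = 0.607774
Iteration 2:
  f(1.050000) = -0.604929
  f(0.607774) = 0.451532
  x_3 = 0.607774 - 0.451532×(0.607774 - 1.050000)/(0.451532 - (-0.604929))
       = 0.796782
Iteration 3:
  f(0.607774) = 0.451532
  f(0.796782) = 0.064151
  x_4 = 0.796782 - 0.064151×(0.796782 - 0.607774)/(0.064151 - 0.451532)
       = 0.828082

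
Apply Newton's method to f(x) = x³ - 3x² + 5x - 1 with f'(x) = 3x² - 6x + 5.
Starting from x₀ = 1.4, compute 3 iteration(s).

f(x) = x³ - 3x² + 5x - 1
f'(x) = 3x² - 6x + 5
x₀ = 1.4

Newton-Raphson formula: x_{n+1} = x_n - f(x_n)/f'(x_n)

Iteration 1:
  f(1.400000) = 2.864000
  f'(1.400000) = 2.480000
  x_1 = 1.400000 - 2.864000/2.480000 = 0.245161
Iteration 2:
  f(0.245161) = 0.060229
  f'(0.245161) = 3.709344
  x_2 = 0.245161 - 0.060229/3.709344 = 0.228924
Iteration 3:
  f(0.228924) = -0.000601
  f'(0.228924) = 3.783674
  x_3 = 0.228924 - (-0.000601)/3.783674 = 0.229083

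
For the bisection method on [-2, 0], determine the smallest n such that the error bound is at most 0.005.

We need (b-a)/2^n ≤ 0.005
(0 - (-2))/2^n ≤ 0.005
2/2^n ≤ 0.005
2^n ≥ 400
n ≥ log₂(400) = 8.64
n ≥ 9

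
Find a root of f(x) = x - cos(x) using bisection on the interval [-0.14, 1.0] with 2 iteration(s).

f(x) = x - cos(x)
Initial interval: [-0.14, 1.0]

Iteration 1:
  c_1 = (-0.140000 + 1.000000)/2 = 0.430000
  f(c_1) = f(0.430000) = -0.478966
  f(a) × f(c) ≥ 0, new interval: [0.430000, 1.000000]
Iteration 2:
  c_2 = (0.430000 + 1.000000)/2 = 0.715000
  f(c_2) = f(0.715000) = -0.040093
  f(a) × f(c) ≥ 0, new interval: [0.715000, 1.000000]

After 2 iteration(s), the approximation is c_2 = 0.715000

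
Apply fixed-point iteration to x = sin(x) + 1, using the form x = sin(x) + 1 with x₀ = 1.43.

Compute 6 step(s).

Equation: x = sin(x) + 1
Fixed-point form: x = sin(x) + 1
x₀ = 1.43

x_1 = g(1.430000) = 1.990105
x_2 = g(1.990105) = 1.913371
x_3 = g(1.913371) = 1.941893
x_4 = g(1.941893) = 1.931930
x_5 = g(1.931930) = 1.935497
x_6 = g(1.935497) = 1.934231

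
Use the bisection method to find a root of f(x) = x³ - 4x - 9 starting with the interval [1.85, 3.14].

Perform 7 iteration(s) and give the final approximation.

f(x) = x³ - 4x - 9
Initial interval: [1.85, 3.14]

Iteration 1:
  c_1 = (1.850000 + 3.140000)/2 = 2.495000
  f(c_1) = f(2.495000) = -3.448563
  f(a) × f(c) ≥ 0, new interval: [2.495000, 3.140000]
Iteration 2:
  c_2 = (2.495000 + 3.140000)/2 = 2.817500
  f(c_2) = f(2.817500) = 2.096178
  f(a) × f(c) < 0, new interval: [2.495000, 2.817500]
Iteration 3:
  c_3 = (2.495000 + 2.817500)/2 = 2.656250
  f(c_3) = f(2.656250) = -0.883392
  f(a) × f(c) ≥ 0, new interval: [2.656250, 2.817500]
Iteration 4:
  c_4 = (2.656250 + 2.817500)/2 = 2.736875
  f(c_4) = f(2.736875) = 0.553020
  f(a) × f(c) < 0, new interval: [2.656250, 2.736875]
Iteration 5:
  c_5 = (2.656250 + 2.736875)/2 = 2.696562
  f(c_5) = f(2.696562) = -0.178332
  f(a) × f(c) ≥ 0, new interval: [2.696562, 2.736875]
Iteration 6:
  c_6 = (2.696562 + 2.736875)/2 = 2.716719
  f(c_6) = f(2.716719) = 0.184033
  f(a) × f(c) < 0, new interval: [2.696562, 2.716719]
Iteration 7:
  c_7 = (2.696562 + 2.716719)/2 = 2.706641
  f(c_7) = f(2.706641) = 0.002025
  f(a) × f(c) < 0, new interval: [2.696562, 2.706641]

After 7 iteration(s), the approximation is c_7 = 2.706641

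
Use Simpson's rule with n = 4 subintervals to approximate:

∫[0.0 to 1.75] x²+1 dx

f(x) = x²+1
a = 0.0, b = 1.75, n = 4
h = (b - a)/n = 0.437500

Simpson's rule: (h/3)[f(x₀) + 4f(x₁) + 2f(x₂) + ... + f(xₙ)]

x_0 = 0.0000, f(x_0) = 1.000000, coefficient = 1
x_1 = 0.4375, f(x_1) = 1.191406, coefficient = 4
x_2 = 0.8750, f(x_2) = 1.765625, coefficient = 2
x_3 = 1.3125, f(x_3) = 2.722656, coefficient = 4
x_4 = 1.7500, f(x_4) = 4.062500, coefficient = 1

I ≈ (0.437500/3) × 24.250000 = 3.536458
Exact value: 3.536458
Error: 0.000000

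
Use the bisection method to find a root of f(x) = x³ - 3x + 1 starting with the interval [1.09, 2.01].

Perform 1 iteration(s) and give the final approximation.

f(x) = x³ - 3x + 1
Initial interval: [1.09, 2.01]

Iteration 1:
  c_1 = (1.090000 + 2.010000)/2 = 1.550000
  f(c_1) = f(1.550000) = 0.073875
  f(a) × f(c) < 0, new interval: [1.090000, 1.550000]

After 1 iteration(s), the approximation is c_1 = 1.550000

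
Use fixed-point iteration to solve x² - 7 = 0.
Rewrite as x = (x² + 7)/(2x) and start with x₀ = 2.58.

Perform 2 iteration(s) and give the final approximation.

Equation: x² - 7 = 0
Fixed-point form: x = (x² + 7)/(2x)
x₀ = 2.58

x_1 = g(2.580000) = 2.646589
x_2 = g(2.646589) = 2.645751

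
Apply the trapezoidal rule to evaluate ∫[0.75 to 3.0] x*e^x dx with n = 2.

f(x) = x*e^x
a = 0.75, b = 3.0, n = 2
h = (b - a)/n = 1.125000

Trapezoidal rule: (h/2)[f(x₀) + 2f(x₁) + 2f(x₂) + ... + f(xₙ)]

x_0 = 0.7500, f(x_0) = 1.587750, coefficient = 1
x_1 = 1.8750, f(x_1) = 12.226536, coefficient = 2
x_2 = 3.0000, f(x_2) = 60.256611, coefficient = 1

I ≈ (1.125000/2) × 86.297432 = 48.542306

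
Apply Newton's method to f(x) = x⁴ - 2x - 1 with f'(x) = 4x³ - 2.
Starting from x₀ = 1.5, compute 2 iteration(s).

f(x) = x⁴ - 2x - 1
f'(x) = 4x³ - 2
x₀ = 1.5

Newton-Raphson formula: x_{n+1} = x_n - f(x_n)/f'(x_n)

Iteration 1:
  f(1.500000) = 1.062500
  f'(1.500000) = 11.500000
  x_1 = 1.500000 - 1.062500/11.500000 = 1.407609
Iteration 2:
  f(1.407609) = 0.110579
  f'(1.407609) = 9.155931
  x_2 = 1.407609 - 0.110579/9.155931 = 1.395531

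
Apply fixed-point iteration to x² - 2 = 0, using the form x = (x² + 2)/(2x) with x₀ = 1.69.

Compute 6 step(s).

Equation: x² - 2 = 0
Fixed-point form: x = (x² + 2)/(2x)
x₀ = 1.69

x_1 = g(1.690000) = 1.436716
x_2 = g(1.436716) = 1.414390
x_3 = g(1.414390) = 1.414214
x_4 = g(1.414214) = 1.414214
x_5 = g(1.414214) = 1.414214
x_6 = g(1.414214) = 1.414214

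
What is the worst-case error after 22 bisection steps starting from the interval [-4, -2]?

Bisection error bound: |error| ≤ (b-a)/2^n
|error| ≤ (-2 - (-4))/2^22 = 2/2^22
|error| ≤ 0.0000004768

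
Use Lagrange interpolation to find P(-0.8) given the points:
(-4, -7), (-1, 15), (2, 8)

Lagrange interpolation formula:
P(x) = Σ yᵢ × Lᵢ(x)
where Lᵢ(x) = Π_{j≠i} (x - xⱼ)/(xᵢ - xⱼ)

L_0(-0.8) = (-0.8 - (-1))/(-4 - (-1)) × (-0.8 - 2)/(-4 - 2) = -0.031111
L_1(-0.8) = (-0.8 - (-4))/(-1 - (-4)) × (-0.8 - 2)/(-1 - 2) = 0.995556
L_2(-0.8) = (-0.8 - (-4))/(2 - (-4)) × (-0.8 - (-1))/(2 - (-1)) = 0.035556

P(-0.8) = (-7)×L_0(-0.8) + 15×L_1(-0.8) + 8×L_2(-0.8)
P(-0.8) = 15.435556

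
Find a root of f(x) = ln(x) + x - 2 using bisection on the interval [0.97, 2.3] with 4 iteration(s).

f(x) = ln(x) + x - 2
Initial interval: [0.97, 2.3]

Iteration 1:
  c_1 = (0.970000 + 2.300000)/2 = 1.635000
  f(c_1) = f(1.635000) = 0.126643
  f(a) × f(c) < 0, new interval: [0.970000, 1.635000]
Iteration 2:
  c_2 = (0.970000 + 1.635000)/2 = 1.302500
  f(c_2) = f(1.302500) = -0.433215
  f(a) × f(c) ≥ 0, new interval: [1.302500, 1.635000]
Iteration 3:
  c_3 = (1.302500 + 1.635000)/2 = 1.468750
  f(c_3) = f(1.468750) = -0.146838
  f(a) × f(c) ≥ 0, new interval: [1.468750, 1.635000]
Iteration 4:
  c_4 = (1.468750 + 1.635000)/2 = 1.551875
  f(c_4) = f(1.551875) = -0.008661
  f(a) × f(c) ≥ 0, new interval: [1.551875, 1.635000]

After 4 iteration(s), the approximation is c_4 = 1.551875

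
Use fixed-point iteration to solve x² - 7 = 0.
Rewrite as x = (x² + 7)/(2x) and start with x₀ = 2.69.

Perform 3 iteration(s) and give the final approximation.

Equation: x² - 7 = 0
Fixed-point form: x = (x² + 7)/(2x)
x₀ = 2.69

x_1 = g(2.690000) = 2.646115
x_2 = g(2.646115) = 2.645751
x_3 = g(2.645751) = 2.645751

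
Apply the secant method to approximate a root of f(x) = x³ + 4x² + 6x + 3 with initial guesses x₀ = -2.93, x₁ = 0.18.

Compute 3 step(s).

f(x) = x³ + 4x² + 6x + 3
x₀ = -2.93, x₁ = 0.18

Secant formula: x_{n+1} = x_n - f(x_n)(x_n - x_{n-1})/(f(x_n) - f(x_{n-1}))

Iteration 1:
  f(-2.930000) = -5.394157
  f(0.180000) = 4.215432
  x_2 = 0.180000 - 4.215432×(0.180000 - (-2.930000))/(4.215432 - (-5.394157))
       = -1.184262
Iteration 2:
  f(0.180000) = 4.215432
  f(-1.184262) = -0.156565
  x_3 = -1.184262 - (-0.156565)×(-1.184262 - 0.180000)/(-0.156565 - 4.215432)
       = -1.135406
Iteration 3:
  f(-1.184262) = -0.156565
  f(-1.135406) = -0.119554
  x_4 = -1.135406 - (-0.119554)×(-1.135406 - (-1.184262))/(-0.119554 - (-0.156565))
       = -0.977594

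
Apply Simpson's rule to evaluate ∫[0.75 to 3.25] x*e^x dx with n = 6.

f(x) = x*e^x
a = 0.75, b = 3.25, n = 6
h = (b - a)/n = 0.416667

Simpson's rule: (h/3)[f(x₀) + 4f(x₁) + 2f(x₂) + ... + f(xₙ)]

x_0 = 0.7500, f(x_0) = 1.587750, coefficient = 1
x_1 = 1.1667, f(x_1) = 3.746482, coefficient = 4
x_2 = 1.5833, f(x_2) = 7.712679, coefficient = 2
x_3 = 2.0000, f(x_3) = 14.778112, coefficient = 4
x_4 = 2.4167, f(x_4) = 27.087053, coefficient = 2
x_5 = 2.8333, f(x_5) = 48.172446, coefficient = 4
x_6 = 3.2500, f(x_6) = 83.818605, coefficient = 1

I ≈ (0.416667/3) × 421.793983 = 58.582498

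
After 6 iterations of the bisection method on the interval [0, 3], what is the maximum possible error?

Bisection error bound: |error| ≤ (b-a)/2^n
|error| ≤ (3 - 0)/2^6 = 3/2^6
|error| ≤ 0.0468750000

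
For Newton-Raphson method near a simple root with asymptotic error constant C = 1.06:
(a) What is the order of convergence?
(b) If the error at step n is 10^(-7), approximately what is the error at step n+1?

(a) Newton-Raphson has quadratic (order 2) convergence near simple roots.
    This means |e_{n+1}| ≈ C|e_n|².

(b) With |e_n| = 10^(-7) and C = 1.06:
    |e_{n+1}| ≈ 1.06 × (10^(-7))² = 1.06 × 10^(-14)

(a) 2 (quadratic); (b) |e_{n+1}| ≈ 1.060e-14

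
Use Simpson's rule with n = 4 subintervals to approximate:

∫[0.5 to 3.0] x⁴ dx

f(x) = x⁴
a = 0.5, b = 3.0, n = 4
h = (b - a)/n = 0.625000

Simpson's rule: (h/3)[f(x₀) + 4f(x₁) + 2f(x₂) + ... + f(xₙ)]

x_0 = 0.5000, f(x_0) = 0.062500, coefficient = 1
x_1 = 1.1250, f(x_1) = 1.601807, coefficient = 4
x_2 = 1.7500, f(x_2) = 9.378906, coefficient = 2
x_3 = 2.3750, f(x_3) = 31.816650, coefficient = 4
x_4 = 3.0000, f(x_4) = 81.000000, coefficient = 1

I ≈ (0.625000/3) × 233.494141 = 48.644613
Exact value: 48.593750
Error: 0.050863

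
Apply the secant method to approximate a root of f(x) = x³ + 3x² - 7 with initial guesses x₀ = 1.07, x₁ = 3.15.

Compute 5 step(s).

f(x) = x³ + 3x² - 7
x₀ = 1.07, x₁ = 3.15

Secant formula: x_{n+1} = x_n - f(x_n)(x_n - x_{n-1})/(f(x_n) - f(x_{n-1}))

Iteration 1:
  f(1.070000) = -2.340257
  f(3.150000) = 54.023375
  x_2 = 3.150000 - 54.023375×(3.150000 - 1.070000)/(54.023375 - (-2.340257))
       = 1.156363
Iteration 2:
  f(3.150000) = 54.023375
  f(1.156363) = -1.442213
  x_3 = 1.156363 - (-1.442213)×(1.156363 - 3.150000)/(-1.442213 - 54.023375)
       = 1.208201
Iteration 3:
  f(1.156363) = -1.442213
  f(1.208201) = -0.857074
  x_4 = 1.208201 - (-0.857074)×(1.208201 - 1.156363)/(-0.857074 - (-1.442213))
       = 1.284131
Iteration 4:
  f(1.208201) = -0.857074
  f(1.284131) = 0.064502
  x_5 = 1.284131 - 0.064502×(1.284131 - 1.208201)/(0.064502 - (-0.857074))
       = 1.278817
Iteration 5:
  f(1.284131) = 0.064502
  f(1.278817) = -0.002541
  x_6 = 1.278817 - (-0.002541)×(1.278817 - 1.284131)/(-0.002541 - 0.064502)
       = 1.279018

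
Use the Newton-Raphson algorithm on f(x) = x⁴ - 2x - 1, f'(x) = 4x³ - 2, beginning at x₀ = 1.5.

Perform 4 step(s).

f(x) = x⁴ - 2x - 1
f'(x) = 4x³ - 2
x₀ = 1.5

Newton-Raphson formula: x_{n+1} = x_n - f(x_n)/f'(x_n)

Iteration 1:
  f(1.500000) = 1.062500
  f'(1.500000) = 11.500000
  x_1 = 1.500000 - 1.062500/11.500000 = 1.407609
Iteration 2:
  f(1.407609) = 0.110579
  f'(1.407609) = 9.155931
  x_2 = 1.407609 - 0.110579/9.155931 = 1.395531
Iteration 3:
  f(1.395531) = 0.001724
  f'(1.395531) = 8.871234
  x_3 = 1.395531 - 0.001724/8.871234 = 1.395337
Iteration 4:
  f(1.395337) = 0.000000
  f'(1.395337) = 8.866692
  x_4 = 1.395337 - 0.000000/8.866692 = 1.395337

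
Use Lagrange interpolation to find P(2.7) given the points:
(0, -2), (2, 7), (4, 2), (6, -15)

Lagrange interpolation formula:
P(x) = Σ yᵢ × Lᵢ(x)
where Lᵢ(x) = Π_{j≠i} (x - xⱼ)/(xᵢ - xⱼ)

L_0(2.7) = (2.7 - 2)/(0 - 2) × (2.7 - 4)/(0 - 4) × (2.7 - 6)/(0 - 6) = -0.062563
L_1(2.7) = (2.7 - 0)/(2 - 0) × (2.7 - 4)/(2 - 4) × (2.7 - 6)/(2 - 6) = 0.723937
L_2(2.7) = (2.7 - 0)/(4 - 0) × (2.7 - 2)/(4 - 2) × (2.7 - 6)/(4 - 6) = 0.389813
L_3(2.7) = (2.7 - 0)/(6 - 0) × (2.7 - 2)/(6 - 2) × (2.7 - 4)/(6 - 4) = -0.051188

P(2.7) = (-2)×L_0(2.7) + 7×L_1(2.7) + 2×L_2(2.7) + (-15)×L_3(2.7)
P(2.7) = 6.740125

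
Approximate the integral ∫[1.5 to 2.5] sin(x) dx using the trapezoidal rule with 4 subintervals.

f(x) = sin(x)
a = 1.5, b = 2.5, n = 4
h = (b - a)/n = 0.250000

Trapezoidal rule: (h/2)[f(x₀) + 2f(x₁) + 2f(x₂) + ... + f(xₙ)]

x_0 = 1.5000, f(x_0) = 0.997495, coefficient = 1
x_1 = 1.7500, f(x_1) = 0.983986, coefficient = 2
x_2 = 2.0000, f(x_2) = 0.909297, coefficient = 2
x_3 = 2.2500, f(x_3) = 0.778073, coefficient = 2
x_4 = 2.5000, f(x_4) = 0.598472, coefficient = 1

I ≈ (0.250000/2) × 6.938680 = 0.867335
Exact value: 0.871881
Error: 0.004546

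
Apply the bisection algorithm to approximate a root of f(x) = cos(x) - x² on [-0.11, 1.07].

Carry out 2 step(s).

f(x) = cos(x) - x²
Initial interval: [-0.11, 1.07]

Iteration 1:
  c_1 = (-0.110000 + 1.070000)/2 = 0.480000
  f(c_1) = f(0.480000) = 0.656595
  f(a) × f(c) ≥ 0, new interval: [0.480000, 1.070000]
Iteration 2:
  c_2 = (0.480000 + 1.070000)/2 = 0.775000
  f(c_2) = f(0.775000) = 0.113796
  f(a) × f(c) ≥ 0, new interval: [0.775000, 1.070000]

After 2 iteration(s), the approximation is c_2 = 0.775000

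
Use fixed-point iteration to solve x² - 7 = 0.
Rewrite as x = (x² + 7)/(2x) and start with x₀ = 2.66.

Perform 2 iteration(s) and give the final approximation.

Equation: x² - 7 = 0
Fixed-point form: x = (x² + 7)/(2x)
x₀ = 2.66

x_1 = g(2.660000) = 2.645789
x_2 = g(2.645789) = 2.645751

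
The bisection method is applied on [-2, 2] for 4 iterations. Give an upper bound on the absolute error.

Bisection error bound: |error| ≤ (b-a)/2^n
|error| ≤ (2 - (-2))/2^4 = 4/2^4
|error| ≤ 0.2500000000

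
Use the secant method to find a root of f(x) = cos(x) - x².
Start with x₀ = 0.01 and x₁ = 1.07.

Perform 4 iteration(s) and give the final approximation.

f(x) = cos(x) - x²
x₀ = 0.01, x₁ = 1.07

Secant formula: x_{n+1} = x_n - f(x_n)(x_n - x_{n-1})/(f(x_n) - f(x_{n-1}))

Iteration 1:
  f(0.010000) = 0.999850
  f(1.070000) = -0.664776
  x_2 = 1.070000 - (-0.664776)×(1.070000 - 0.010000)/(-0.664776 - 0.999850)
       = 0.646684
Iteration 2:
  f(1.070000) = -0.664776
  f(0.646684) = 0.379886
  x_3 = 0.646684 - 0.379886×(0.646684 - 1.070000)/(0.379886 - (-0.664776))
       = 0.800621
Iteration 3:
  f(0.646684) = 0.379886
  f(0.800621) = 0.055268
  x_4 = 0.800621 - 0.055268×(0.800621 - 0.646684)/(0.055268 - 0.379886)
       = 0.826829
Iteration 4:
  f(0.800621) = 0.055268
  f(0.826829) = -0.006434
  x_5 = 0.826829 - (-0.006434)×(0.826829 - 0.800621)/(-0.006434 - 0.055268)
       = 0.824096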